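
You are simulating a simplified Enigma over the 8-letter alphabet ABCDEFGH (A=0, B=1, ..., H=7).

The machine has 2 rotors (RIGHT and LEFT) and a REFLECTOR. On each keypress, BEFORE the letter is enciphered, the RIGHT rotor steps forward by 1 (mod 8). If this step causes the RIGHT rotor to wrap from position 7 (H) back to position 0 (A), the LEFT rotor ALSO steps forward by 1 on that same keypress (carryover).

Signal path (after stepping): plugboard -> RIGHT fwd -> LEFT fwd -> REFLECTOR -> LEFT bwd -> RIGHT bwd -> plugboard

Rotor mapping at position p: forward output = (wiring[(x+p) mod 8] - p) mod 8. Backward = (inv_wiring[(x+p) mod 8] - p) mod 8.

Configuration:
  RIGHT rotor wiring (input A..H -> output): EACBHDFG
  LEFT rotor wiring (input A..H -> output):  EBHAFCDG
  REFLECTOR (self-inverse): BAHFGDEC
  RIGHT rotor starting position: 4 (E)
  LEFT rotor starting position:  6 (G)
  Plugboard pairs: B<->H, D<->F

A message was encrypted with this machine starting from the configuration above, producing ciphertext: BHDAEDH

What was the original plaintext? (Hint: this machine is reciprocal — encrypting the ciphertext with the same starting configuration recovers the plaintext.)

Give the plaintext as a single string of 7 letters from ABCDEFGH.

Answer: FDFDCEE

Derivation:
Char 1 ('B'): step: R->5, L=6; B->plug->H->R->C->L->G->refl->E->L'->H->R'->D->plug->F
Char 2 ('H'): step: R->6, L=6; H->plug->B->R->A->L->F->refl->D->L'->D->R'->F->plug->D
Char 3 ('D'): step: R->7, L=6; D->plug->F->R->A->L->F->refl->D->L'->D->R'->D->plug->F
Char 4 ('A'): step: R->0, L->7 (L advanced); A->plug->A->R->E->L->B->refl->A->L'->D->R'->F->plug->D
Char 5 ('E'): step: R->1, L=7; E->plug->E->R->C->L->C->refl->H->L'->A->R'->C->plug->C
Char 6 ('D'): step: R->2, L=7; D->plug->F->R->E->L->B->refl->A->L'->D->R'->E->plug->E
Char 7 ('H'): step: R->3, L=7; H->plug->B->R->E->L->B->refl->A->L'->D->R'->E->plug->E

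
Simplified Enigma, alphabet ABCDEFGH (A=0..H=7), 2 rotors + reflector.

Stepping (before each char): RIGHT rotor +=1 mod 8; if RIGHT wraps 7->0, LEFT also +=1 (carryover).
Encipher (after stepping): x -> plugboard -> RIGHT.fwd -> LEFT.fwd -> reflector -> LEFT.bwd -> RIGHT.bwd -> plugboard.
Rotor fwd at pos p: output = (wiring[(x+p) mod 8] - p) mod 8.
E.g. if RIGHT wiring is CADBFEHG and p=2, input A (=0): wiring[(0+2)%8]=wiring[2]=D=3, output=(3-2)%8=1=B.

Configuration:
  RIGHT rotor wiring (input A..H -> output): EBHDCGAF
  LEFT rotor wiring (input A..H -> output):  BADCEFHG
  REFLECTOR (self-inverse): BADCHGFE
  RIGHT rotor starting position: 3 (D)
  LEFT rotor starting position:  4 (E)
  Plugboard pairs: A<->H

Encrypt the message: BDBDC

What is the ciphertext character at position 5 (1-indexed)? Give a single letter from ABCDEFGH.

Char 1 ('B'): step: R->4, L=4; B->plug->B->R->C->L->D->refl->C->L'->D->R'->G->plug->G
Char 2 ('D'): step: R->5, L=4; D->plug->D->R->H->L->G->refl->F->L'->E->R'->E->plug->E
Char 3 ('B'): step: R->6, L=4; B->plug->B->R->H->L->G->refl->F->L'->E->R'->G->plug->G
Char 4 ('D'): step: R->7, L=4; D->plug->D->R->A->L->A->refl->B->L'->B->R'->H->plug->A
Char 5 ('C'): step: R->0, L->5 (L advanced); C->plug->C->R->H->L->H->refl->E->L'->D->R'->D->plug->D

D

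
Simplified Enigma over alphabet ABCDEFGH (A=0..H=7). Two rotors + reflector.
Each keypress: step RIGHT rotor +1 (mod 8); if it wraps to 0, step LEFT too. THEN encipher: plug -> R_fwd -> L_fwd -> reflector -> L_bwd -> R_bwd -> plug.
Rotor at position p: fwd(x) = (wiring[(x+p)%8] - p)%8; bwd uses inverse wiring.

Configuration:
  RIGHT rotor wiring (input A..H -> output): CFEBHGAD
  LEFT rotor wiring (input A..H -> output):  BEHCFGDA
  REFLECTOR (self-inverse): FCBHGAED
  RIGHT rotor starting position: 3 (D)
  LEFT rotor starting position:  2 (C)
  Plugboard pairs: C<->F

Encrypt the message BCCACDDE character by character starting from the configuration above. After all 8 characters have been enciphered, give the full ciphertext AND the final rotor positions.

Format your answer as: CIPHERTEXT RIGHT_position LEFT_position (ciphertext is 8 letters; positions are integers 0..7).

Answer: EGBGDHHG 3 3

Derivation:
Char 1 ('B'): step: R->4, L=2; B->plug->B->R->C->L->D->refl->H->L'->G->R'->E->plug->E
Char 2 ('C'): step: R->5, L=2; C->plug->F->R->H->L->C->refl->B->L'->E->R'->G->plug->G
Char 3 ('C'): step: R->6, L=2; C->plug->F->R->D->L->E->refl->G->L'->F->R'->B->plug->B
Char 4 ('A'): step: R->7, L=2; A->plug->A->R->E->L->B->refl->C->L'->H->R'->G->plug->G
Char 5 ('C'): step: R->0, L->3 (L advanced); C->plug->F->R->G->L->B->refl->C->L'->B->R'->D->plug->D
Char 6 ('D'): step: R->1, L=3; D->plug->D->R->G->L->B->refl->C->L'->B->R'->H->plug->H
Char 7 ('D'): step: R->2, L=3; D->plug->D->R->E->L->F->refl->A->L'->D->R'->H->plug->H
Char 8 ('E'): step: R->3, L=3; E->plug->E->R->A->L->H->refl->D->L'->C->R'->G->plug->G
Final: ciphertext=EGBGDHHG, RIGHT=3, LEFT=3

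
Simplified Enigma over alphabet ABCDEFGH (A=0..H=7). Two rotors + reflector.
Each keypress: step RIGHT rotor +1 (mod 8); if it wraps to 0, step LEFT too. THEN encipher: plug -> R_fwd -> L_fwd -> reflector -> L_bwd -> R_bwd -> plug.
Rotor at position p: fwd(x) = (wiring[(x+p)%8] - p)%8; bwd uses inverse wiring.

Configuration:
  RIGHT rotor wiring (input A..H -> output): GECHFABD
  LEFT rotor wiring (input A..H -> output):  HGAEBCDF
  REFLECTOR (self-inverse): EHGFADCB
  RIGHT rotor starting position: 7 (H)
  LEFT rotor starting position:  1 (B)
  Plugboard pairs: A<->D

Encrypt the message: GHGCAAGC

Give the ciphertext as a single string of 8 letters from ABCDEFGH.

Answer: FCHAHHDF

Derivation:
Char 1 ('G'): step: R->0, L->2 (L advanced); G->plug->G->R->B->L->C->refl->G->L'->A->R'->F->plug->F
Char 2 ('H'): step: R->1, L=2; H->plug->H->R->F->L->D->refl->F->L'->G->R'->C->plug->C
Char 3 ('G'): step: R->2, L=2; G->plug->G->R->E->L->B->refl->H->L'->C->R'->H->plug->H
Char 4 ('C'): step: R->3, L=2; C->plug->C->R->F->L->D->refl->F->L'->G->R'->D->plug->A
Char 5 ('A'): step: R->4, L=2; A->plug->D->R->H->L->E->refl->A->L'->D->R'->H->plug->H
Char 6 ('A'): step: R->5, L=2; A->plug->D->R->B->L->C->refl->G->L'->A->R'->H->plug->H
Char 7 ('G'): step: R->6, L=2; G->plug->G->R->H->L->E->refl->A->L'->D->R'->A->plug->D
Char 8 ('C'): step: R->7, L=2; C->plug->C->R->F->L->D->refl->F->L'->G->R'->F->plug->F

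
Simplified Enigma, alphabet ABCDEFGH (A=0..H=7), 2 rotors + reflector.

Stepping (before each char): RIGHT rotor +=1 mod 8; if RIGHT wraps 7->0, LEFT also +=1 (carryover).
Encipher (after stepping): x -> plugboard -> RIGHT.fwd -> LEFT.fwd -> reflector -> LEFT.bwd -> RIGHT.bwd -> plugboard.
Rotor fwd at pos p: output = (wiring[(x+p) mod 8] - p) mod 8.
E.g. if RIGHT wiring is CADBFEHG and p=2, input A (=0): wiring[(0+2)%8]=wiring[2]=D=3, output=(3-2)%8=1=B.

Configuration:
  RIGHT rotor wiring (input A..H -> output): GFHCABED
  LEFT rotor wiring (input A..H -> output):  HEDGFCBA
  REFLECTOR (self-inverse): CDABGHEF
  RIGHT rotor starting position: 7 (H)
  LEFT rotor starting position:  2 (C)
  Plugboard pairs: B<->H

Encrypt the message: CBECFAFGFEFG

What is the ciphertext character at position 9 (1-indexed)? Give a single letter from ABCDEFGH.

Char 1 ('C'): step: R->0, L->3 (L advanced); C->plug->C->R->H->L->A->refl->C->L'->B->R'->F->plug->F
Char 2 ('B'): step: R->1, L=3; B->plug->H->R->F->L->E->refl->G->L'->D->R'->F->plug->F
Char 3 ('E'): step: R->2, L=3; E->plug->E->R->C->L->H->refl->F->L'->E->R'->G->plug->G
Char 4 ('C'): step: R->3, L=3; C->plug->C->R->G->L->B->refl->D->L'->A->R'->E->plug->E
Char 5 ('F'): step: R->4, L=3; F->plug->F->R->B->L->C->refl->A->L'->H->R'->D->plug->D
Char 6 ('A'): step: R->5, L=3; A->plug->A->R->E->L->F->refl->H->L'->C->R'->F->plug->F
Char 7 ('F'): step: R->6, L=3; F->plug->F->R->E->L->F->refl->H->L'->C->R'->G->plug->G
Char 8 ('G'): step: R->7, L=3; G->plug->G->R->C->L->H->refl->F->L'->E->R'->A->plug->A
Char 9 ('F'): step: R->0, L->4 (L advanced); F->plug->F->R->B->L->G->refl->E->L'->D->R'->H->plug->B

B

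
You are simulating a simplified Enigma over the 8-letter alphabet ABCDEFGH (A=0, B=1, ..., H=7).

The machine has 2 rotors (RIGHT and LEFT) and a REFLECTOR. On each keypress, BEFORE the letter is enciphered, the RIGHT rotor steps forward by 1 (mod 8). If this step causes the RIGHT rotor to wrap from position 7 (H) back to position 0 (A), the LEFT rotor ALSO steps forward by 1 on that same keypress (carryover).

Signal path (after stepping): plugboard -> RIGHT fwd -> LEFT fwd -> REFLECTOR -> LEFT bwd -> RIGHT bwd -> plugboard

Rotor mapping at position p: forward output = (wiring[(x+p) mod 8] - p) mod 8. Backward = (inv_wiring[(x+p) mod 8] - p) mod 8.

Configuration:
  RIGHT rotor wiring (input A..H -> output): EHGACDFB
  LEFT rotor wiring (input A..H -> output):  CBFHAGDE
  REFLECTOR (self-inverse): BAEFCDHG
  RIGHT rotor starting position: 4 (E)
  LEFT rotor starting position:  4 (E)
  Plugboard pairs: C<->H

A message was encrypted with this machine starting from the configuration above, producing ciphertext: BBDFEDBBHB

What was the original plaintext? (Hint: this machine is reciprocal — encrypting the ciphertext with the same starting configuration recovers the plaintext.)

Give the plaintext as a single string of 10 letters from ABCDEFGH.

Char 1 ('B'): step: R->5, L=4; B->plug->B->R->A->L->E->refl->C->L'->B->R'->F->plug->F
Char 2 ('B'): step: R->6, L=4; B->plug->B->R->D->L->A->refl->B->L'->G->R'->C->plug->H
Char 3 ('D'): step: R->7, L=4; D->plug->D->R->H->L->D->refl->F->L'->F->R'->B->plug->B
Char 4 ('F'): step: R->0, L->5 (L advanced); F->plug->F->R->D->L->F->refl->D->L'->H->R'->B->plug->B
Char 5 ('E'): step: R->1, L=5; E->plug->E->R->C->L->H->refl->G->L'->B->R'->D->plug->D
Char 6 ('D'): step: R->2, L=5; D->plug->D->R->B->L->G->refl->H->L'->C->R'->G->plug->G
Char 7 ('B'): step: R->3, L=5; B->plug->B->R->H->L->D->refl->F->L'->D->R'->H->plug->C
Char 8 ('B'): step: R->4, L=5; B->plug->B->R->H->L->D->refl->F->L'->D->R'->F->plug->F
Char 9 ('H'): step: R->5, L=5; H->plug->C->R->E->L->E->refl->C->L'->G->R'->A->plug->A
Char 10 ('B'): step: R->6, L=5; B->plug->B->R->D->L->F->refl->D->L'->H->R'->A->plug->A

Answer: FHBBDGCFAA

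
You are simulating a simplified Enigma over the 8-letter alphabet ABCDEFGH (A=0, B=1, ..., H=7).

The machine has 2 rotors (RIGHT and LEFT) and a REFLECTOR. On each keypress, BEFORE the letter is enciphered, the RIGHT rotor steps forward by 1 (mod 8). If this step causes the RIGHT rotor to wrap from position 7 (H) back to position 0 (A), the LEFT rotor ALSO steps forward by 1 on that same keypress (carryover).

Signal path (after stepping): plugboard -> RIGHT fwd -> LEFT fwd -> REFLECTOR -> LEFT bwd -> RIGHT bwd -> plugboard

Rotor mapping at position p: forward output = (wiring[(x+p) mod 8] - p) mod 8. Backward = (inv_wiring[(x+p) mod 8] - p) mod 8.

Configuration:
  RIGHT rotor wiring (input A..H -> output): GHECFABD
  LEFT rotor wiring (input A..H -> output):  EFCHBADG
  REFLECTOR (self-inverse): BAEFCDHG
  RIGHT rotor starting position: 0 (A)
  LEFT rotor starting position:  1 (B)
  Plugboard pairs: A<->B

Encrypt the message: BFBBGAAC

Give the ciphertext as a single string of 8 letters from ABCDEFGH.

Answer: ECDFHCFF

Derivation:
Char 1 ('B'): step: R->1, L=1; B->plug->A->R->G->L->F->refl->D->L'->H->R'->E->plug->E
Char 2 ('F'): step: R->2, L=1; F->plug->F->R->B->L->B->refl->A->L'->D->R'->C->plug->C
Char 3 ('B'): step: R->3, L=1; B->plug->A->R->H->L->D->refl->F->L'->G->R'->D->plug->D
Char 4 ('B'): step: R->4, L=1; B->plug->A->R->B->L->B->refl->A->L'->D->R'->F->plug->F
Char 5 ('G'): step: R->5, L=1; G->plug->G->R->F->L->C->refl->E->L'->A->R'->H->plug->H
Char 6 ('A'): step: R->6, L=1; A->plug->B->R->F->L->C->refl->E->L'->A->R'->C->plug->C
Char 7 ('A'): step: R->7, L=1; A->plug->B->R->H->L->D->refl->F->L'->G->R'->F->plug->F
Char 8 ('C'): step: R->0, L->2 (L advanced); C->plug->C->R->E->L->B->refl->A->L'->A->R'->F->plug->F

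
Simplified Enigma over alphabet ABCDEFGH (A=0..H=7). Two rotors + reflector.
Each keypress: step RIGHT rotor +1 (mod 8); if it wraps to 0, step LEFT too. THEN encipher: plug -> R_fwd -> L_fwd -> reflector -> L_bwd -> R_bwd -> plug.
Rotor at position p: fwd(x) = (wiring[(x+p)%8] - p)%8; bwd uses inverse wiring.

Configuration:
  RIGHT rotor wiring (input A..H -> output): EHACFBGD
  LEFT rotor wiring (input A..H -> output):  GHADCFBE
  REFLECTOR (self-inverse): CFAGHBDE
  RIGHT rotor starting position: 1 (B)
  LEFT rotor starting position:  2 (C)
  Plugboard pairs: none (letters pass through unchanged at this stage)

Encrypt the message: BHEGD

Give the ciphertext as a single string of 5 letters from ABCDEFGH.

Answer: CBFEG

Derivation:
Char 1 ('B'): step: R->2, L=2; B->plug->B->R->A->L->G->refl->D->L'->D->R'->C->plug->C
Char 2 ('H'): step: R->3, L=2; H->plug->H->R->F->L->C->refl->A->L'->C->R'->B->plug->B
Char 3 ('E'): step: R->4, L=2; E->plug->E->R->A->L->G->refl->D->L'->D->R'->F->plug->F
Char 4 ('G'): step: R->5, L=2; G->plug->G->R->F->L->C->refl->A->L'->C->R'->E->plug->E
Char 5 ('D'): step: R->6, L=2; D->plug->D->R->B->L->B->refl->F->L'->H->R'->G->plug->G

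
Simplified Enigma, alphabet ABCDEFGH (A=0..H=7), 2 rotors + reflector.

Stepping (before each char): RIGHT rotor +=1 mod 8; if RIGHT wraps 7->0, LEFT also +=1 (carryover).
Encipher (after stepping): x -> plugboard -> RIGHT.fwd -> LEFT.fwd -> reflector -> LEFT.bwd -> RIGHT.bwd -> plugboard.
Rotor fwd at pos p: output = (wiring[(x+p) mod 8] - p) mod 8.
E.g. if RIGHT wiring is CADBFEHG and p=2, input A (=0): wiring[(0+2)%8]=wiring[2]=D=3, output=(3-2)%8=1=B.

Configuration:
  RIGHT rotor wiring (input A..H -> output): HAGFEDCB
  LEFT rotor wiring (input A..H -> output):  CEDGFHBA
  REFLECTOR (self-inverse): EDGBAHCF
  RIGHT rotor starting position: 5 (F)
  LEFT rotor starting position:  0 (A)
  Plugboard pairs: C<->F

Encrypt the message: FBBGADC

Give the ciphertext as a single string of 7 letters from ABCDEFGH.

Char 1 ('F'): step: R->6, L=0; F->plug->C->R->B->L->E->refl->A->L'->H->R'->F->plug->C
Char 2 ('B'): step: R->7, L=0; B->plug->B->R->A->L->C->refl->G->L'->D->R'->H->plug->H
Char 3 ('B'): step: R->0, L->1 (L advanced); B->plug->B->R->A->L->D->refl->B->L'->H->R'->A->plug->A
Char 4 ('G'): step: R->1, L=1; G->plug->G->R->A->L->D->refl->B->L'->H->R'->A->plug->A
Char 5 ('A'): step: R->2, L=1; A->plug->A->R->E->L->G->refl->C->L'->B->R'->D->plug->D
Char 6 ('D'): step: R->3, L=1; D->plug->D->R->H->L->B->refl->D->L'->A->R'->C->plug->F
Char 7 ('C'): step: R->4, L=1; C->plug->F->R->E->L->G->refl->C->L'->B->R'->H->plug->H

Answer: CHAADFH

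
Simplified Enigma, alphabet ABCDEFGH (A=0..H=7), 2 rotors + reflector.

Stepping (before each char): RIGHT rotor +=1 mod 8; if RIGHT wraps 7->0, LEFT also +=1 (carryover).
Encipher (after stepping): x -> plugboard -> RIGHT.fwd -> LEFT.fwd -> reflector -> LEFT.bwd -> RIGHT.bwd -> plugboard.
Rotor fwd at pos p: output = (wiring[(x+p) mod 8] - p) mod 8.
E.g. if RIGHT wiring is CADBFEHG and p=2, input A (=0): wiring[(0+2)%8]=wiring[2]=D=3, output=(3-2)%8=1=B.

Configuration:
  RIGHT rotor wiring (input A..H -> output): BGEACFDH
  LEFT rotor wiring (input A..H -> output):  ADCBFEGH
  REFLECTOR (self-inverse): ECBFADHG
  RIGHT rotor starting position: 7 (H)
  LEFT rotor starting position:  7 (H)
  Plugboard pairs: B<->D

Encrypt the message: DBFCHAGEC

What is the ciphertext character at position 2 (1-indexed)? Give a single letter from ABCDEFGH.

Char 1 ('D'): step: R->0, L->0 (L advanced); D->plug->B->R->G->L->G->refl->H->L'->H->R'->H->plug->H
Char 2 ('B'): step: R->1, L=0; B->plug->D->R->B->L->D->refl->F->L'->E->R'->E->plug->E

E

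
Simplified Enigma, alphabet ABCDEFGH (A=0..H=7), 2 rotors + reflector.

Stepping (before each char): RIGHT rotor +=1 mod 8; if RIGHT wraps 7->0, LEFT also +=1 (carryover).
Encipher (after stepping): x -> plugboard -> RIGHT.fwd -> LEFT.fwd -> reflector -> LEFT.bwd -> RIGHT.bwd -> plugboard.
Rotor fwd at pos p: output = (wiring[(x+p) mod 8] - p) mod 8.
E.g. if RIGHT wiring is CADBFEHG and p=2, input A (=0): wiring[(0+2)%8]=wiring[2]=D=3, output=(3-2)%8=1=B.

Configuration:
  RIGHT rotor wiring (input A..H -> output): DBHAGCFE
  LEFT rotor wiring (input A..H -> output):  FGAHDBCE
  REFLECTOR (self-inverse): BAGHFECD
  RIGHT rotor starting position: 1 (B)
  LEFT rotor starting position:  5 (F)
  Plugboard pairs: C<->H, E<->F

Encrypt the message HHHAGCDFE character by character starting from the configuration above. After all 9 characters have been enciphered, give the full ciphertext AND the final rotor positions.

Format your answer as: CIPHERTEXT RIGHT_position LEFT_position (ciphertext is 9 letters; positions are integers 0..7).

Answer: FGDEFEFEC 2 6

Derivation:
Char 1 ('H'): step: R->2, L=5; H->plug->C->R->E->L->B->refl->A->L'->D->R'->E->plug->F
Char 2 ('H'): step: R->3, L=5; H->plug->C->R->H->L->G->refl->C->L'->G->R'->G->plug->G
Char 3 ('H'): step: R->4, L=5; H->plug->C->R->B->L->F->refl->E->L'->A->R'->D->plug->D
Char 4 ('A'): step: R->5, L=5; A->plug->A->R->F->L->D->refl->H->L'->C->R'->F->plug->E
Char 5 ('G'): step: R->6, L=5; G->plug->G->R->A->L->E->refl->F->L'->B->R'->E->plug->F
Char 6 ('C'): step: R->7, L=5; C->plug->H->R->G->L->C->refl->G->L'->H->R'->F->plug->E
Char 7 ('D'): step: R->0, L->6 (L advanced); D->plug->D->R->A->L->E->refl->F->L'->G->R'->E->plug->F
Char 8 ('F'): step: R->1, L=6; F->plug->E->R->B->L->G->refl->C->L'->E->R'->F->plug->E
Char 9 ('E'): step: R->2, L=6; E->plug->F->R->C->L->H->refl->D->L'->H->R'->H->plug->C
Final: ciphertext=FGDEFEFEC, RIGHT=2, LEFT=6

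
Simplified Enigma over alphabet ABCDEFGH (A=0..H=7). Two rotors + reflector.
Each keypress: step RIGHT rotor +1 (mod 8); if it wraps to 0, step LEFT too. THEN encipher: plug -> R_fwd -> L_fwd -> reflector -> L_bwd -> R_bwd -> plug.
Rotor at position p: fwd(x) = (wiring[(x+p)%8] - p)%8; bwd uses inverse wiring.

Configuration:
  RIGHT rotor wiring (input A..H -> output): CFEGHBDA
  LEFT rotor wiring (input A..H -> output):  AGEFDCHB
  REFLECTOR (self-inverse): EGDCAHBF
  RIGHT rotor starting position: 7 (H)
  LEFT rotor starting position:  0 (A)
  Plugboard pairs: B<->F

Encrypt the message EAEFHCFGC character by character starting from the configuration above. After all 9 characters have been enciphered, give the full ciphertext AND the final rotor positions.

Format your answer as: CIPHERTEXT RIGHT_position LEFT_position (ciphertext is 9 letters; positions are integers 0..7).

Answer: HCHEEGECF 0 2

Derivation:
Char 1 ('E'): step: R->0, L->1 (L advanced); E->plug->E->R->H->L->H->refl->F->L'->A->R'->H->plug->H
Char 2 ('A'): step: R->1, L=1; A->plug->A->R->E->L->B->refl->G->L'->F->R'->C->plug->C
Char 3 ('E'): step: R->2, L=1; E->plug->E->R->B->L->D->refl->C->L'->D->R'->H->plug->H
Char 4 ('F'): step: R->3, L=1; F->plug->B->R->E->L->B->refl->G->L'->F->R'->E->plug->E
Char 5 ('H'): step: R->4, L=1; H->plug->H->R->C->L->E->refl->A->L'->G->R'->E->plug->E
Char 6 ('C'): step: R->5, L=1; C->plug->C->R->D->L->C->refl->D->L'->B->R'->G->plug->G
Char 7 ('F'): step: R->6, L=1; F->plug->B->R->C->L->E->refl->A->L'->G->R'->E->plug->E
Char 8 ('G'): step: R->7, L=1; G->plug->G->R->C->L->E->refl->A->L'->G->R'->C->plug->C
Char 9 ('C'): step: R->0, L->2 (L advanced); C->plug->C->R->E->L->F->refl->H->L'->F->R'->B->plug->F
Final: ciphertext=HCHEEGECF, RIGHT=0, LEFT=2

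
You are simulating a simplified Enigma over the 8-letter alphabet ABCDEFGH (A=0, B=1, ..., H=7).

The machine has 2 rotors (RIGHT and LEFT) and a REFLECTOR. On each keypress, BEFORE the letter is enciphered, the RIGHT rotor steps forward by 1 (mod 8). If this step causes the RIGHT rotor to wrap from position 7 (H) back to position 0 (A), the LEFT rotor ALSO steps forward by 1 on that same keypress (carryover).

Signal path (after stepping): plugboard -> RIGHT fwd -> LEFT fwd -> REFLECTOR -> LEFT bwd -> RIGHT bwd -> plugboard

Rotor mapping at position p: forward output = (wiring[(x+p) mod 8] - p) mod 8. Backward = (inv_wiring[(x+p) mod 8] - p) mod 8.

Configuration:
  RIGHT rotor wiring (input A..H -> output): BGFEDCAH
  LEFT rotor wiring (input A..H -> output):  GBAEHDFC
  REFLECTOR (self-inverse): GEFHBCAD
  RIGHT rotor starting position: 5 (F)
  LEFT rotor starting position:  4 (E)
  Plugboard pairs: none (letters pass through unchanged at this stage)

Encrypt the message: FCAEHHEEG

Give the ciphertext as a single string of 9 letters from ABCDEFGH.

Answer: AGGHACBFF

Derivation:
Char 1 ('F'): step: R->6, L=4; F->plug->F->R->G->L->E->refl->B->L'->C->R'->A->plug->A
Char 2 ('C'): step: R->7, L=4; C->plug->C->R->H->L->A->refl->G->L'->D->R'->G->plug->G
Char 3 ('A'): step: R->0, L->5 (L advanced); A->plug->A->R->B->L->A->refl->G->L'->A->R'->G->plug->G
Char 4 ('E'): step: R->1, L=5; E->plug->E->R->B->L->A->refl->G->L'->A->R'->H->plug->H
Char 5 ('H'): step: R->2, L=5; H->plug->H->R->E->L->E->refl->B->L'->D->R'->A->plug->A
Char 6 ('H'): step: R->3, L=5; H->plug->H->R->C->L->F->refl->C->L'->H->R'->C->plug->C
Char 7 ('E'): step: R->4, L=5; E->plug->E->R->F->L->D->refl->H->L'->G->R'->B->plug->B
Char 8 ('E'): step: R->5, L=5; E->plug->E->R->B->L->A->refl->G->L'->A->R'->F->plug->F
Char 9 ('G'): step: R->6, L=5; G->plug->G->R->F->L->D->refl->H->L'->G->R'->F->plug->F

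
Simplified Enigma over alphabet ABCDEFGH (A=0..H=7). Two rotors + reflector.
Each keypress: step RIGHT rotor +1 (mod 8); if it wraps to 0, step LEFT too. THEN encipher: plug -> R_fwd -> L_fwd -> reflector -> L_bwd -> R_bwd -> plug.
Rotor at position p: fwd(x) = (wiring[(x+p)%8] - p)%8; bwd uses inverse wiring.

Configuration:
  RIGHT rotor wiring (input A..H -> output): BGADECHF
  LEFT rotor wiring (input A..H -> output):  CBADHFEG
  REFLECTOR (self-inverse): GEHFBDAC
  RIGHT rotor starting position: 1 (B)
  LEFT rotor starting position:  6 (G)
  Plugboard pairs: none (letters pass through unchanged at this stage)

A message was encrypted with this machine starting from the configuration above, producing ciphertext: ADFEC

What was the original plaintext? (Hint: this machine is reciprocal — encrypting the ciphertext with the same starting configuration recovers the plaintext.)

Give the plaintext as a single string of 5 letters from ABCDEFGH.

Answer: CCBCF

Derivation:
Char 1 ('A'): step: R->2, L=6; A->plug->A->R->G->L->B->refl->E->L'->C->R'->C->plug->C
Char 2 ('D'): step: R->3, L=6; D->plug->D->R->E->L->C->refl->H->L'->H->R'->C->plug->C
Char 3 ('F'): step: R->4, L=6; F->plug->F->R->C->L->E->refl->B->L'->G->R'->B->plug->B
Char 4 ('E'): step: R->5, L=6; E->plug->E->R->B->L->A->refl->G->L'->A->R'->C->plug->C
Char 5 ('C'): step: R->6, L=6; C->plug->C->R->D->L->D->refl->F->L'->F->R'->F->plug->F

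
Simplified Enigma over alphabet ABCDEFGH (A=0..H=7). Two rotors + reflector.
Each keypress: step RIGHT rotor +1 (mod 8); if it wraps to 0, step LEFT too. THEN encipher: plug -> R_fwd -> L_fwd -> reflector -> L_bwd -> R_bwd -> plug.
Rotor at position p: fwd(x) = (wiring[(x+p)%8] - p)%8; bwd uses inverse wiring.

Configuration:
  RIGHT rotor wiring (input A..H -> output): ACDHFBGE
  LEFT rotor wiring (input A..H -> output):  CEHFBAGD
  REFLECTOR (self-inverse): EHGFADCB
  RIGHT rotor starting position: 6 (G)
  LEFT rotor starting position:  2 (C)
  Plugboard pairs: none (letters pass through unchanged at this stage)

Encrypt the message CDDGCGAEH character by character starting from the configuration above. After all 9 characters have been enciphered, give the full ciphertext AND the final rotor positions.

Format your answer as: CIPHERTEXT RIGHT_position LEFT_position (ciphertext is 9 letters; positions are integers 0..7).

Char 1 ('C'): step: R->7, L=2; C->plug->C->R->D->L->G->refl->C->L'->H->R'->H->plug->H
Char 2 ('D'): step: R->0, L->3 (L advanced); D->plug->D->R->H->L->E->refl->A->L'->E->R'->H->plug->H
Char 3 ('D'): step: R->1, L=3; D->plug->D->R->E->L->A->refl->E->L'->H->R'->H->plug->H
Char 4 ('G'): step: R->2, L=3; G->plug->G->R->G->L->B->refl->H->L'->F->R'->B->plug->B
Char 5 ('C'): step: R->3, L=3; C->plug->C->R->G->L->B->refl->H->L'->F->R'->F->plug->F
Char 6 ('G'): step: R->4, L=3; G->plug->G->R->H->L->E->refl->A->L'->E->R'->E->plug->E
Char 7 ('A'): step: R->5, L=3; A->plug->A->R->E->L->A->refl->E->L'->H->R'->C->plug->C
Char 8 ('E'): step: R->6, L=3; E->plug->E->R->F->L->H->refl->B->L'->G->R'->B->plug->B
Char 9 ('H'): step: R->7, L=3; H->plug->H->R->H->L->E->refl->A->L'->E->R'->D->plug->D
Final: ciphertext=HHHBFECBD, RIGHT=7, LEFT=3

Answer: HHHBFECBD 7 3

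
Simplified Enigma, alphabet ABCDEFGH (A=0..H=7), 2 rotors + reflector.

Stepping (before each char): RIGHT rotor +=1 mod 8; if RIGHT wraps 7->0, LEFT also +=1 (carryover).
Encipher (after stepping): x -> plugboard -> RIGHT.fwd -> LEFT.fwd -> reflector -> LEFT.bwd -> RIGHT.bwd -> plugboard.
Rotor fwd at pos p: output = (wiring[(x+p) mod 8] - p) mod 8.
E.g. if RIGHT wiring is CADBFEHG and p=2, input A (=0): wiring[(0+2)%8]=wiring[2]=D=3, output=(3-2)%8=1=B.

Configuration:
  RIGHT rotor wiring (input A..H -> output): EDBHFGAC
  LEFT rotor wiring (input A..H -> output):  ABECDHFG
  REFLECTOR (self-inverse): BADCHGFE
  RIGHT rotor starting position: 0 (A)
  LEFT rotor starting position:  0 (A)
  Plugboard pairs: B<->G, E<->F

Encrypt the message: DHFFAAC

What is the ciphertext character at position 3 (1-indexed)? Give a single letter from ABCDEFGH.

Char 1 ('D'): step: R->1, L=0; D->plug->D->R->E->L->D->refl->C->L'->D->R'->H->plug->H
Char 2 ('H'): step: R->2, L=0; H->plug->H->R->B->L->B->refl->A->L'->A->R'->F->plug->E
Char 3 ('F'): step: R->3, L=0; F->plug->E->R->H->L->G->refl->F->L'->G->R'->H->plug->H

H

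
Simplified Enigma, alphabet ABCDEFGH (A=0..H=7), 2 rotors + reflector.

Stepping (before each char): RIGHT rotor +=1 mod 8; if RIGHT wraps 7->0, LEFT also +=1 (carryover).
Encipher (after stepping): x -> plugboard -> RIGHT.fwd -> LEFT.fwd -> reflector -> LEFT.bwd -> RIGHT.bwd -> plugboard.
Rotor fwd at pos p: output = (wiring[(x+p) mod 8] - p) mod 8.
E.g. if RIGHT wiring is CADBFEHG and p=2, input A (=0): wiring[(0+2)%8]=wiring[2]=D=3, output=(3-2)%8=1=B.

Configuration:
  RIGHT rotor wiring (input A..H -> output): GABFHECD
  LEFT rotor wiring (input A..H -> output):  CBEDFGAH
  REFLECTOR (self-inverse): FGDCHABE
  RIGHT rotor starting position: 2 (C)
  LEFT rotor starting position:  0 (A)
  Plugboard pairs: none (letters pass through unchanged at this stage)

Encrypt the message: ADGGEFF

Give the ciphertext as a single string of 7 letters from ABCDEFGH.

Answer: DEEBABG

Derivation:
Char 1 ('A'): step: R->3, L=0; A->plug->A->R->C->L->E->refl->H->L'->H->R'->D->plug->D
Char 2 ('D'): step: R->4, L=0; D->plug->D->R->H->L->H->refl->E->L'->C->R'->E->plug->E
Char 3 ('G'): step: R->5, L=0; G->plug->G->R->A->L->C->refl->D->L'->D->R'->E->plug->E
Char 4 ('G'): step: R->6, L=0; G->plug->G->R->B->L->B->refl->G->L'->F->R'->B->plug->B
Char 5 ('E'): step: R->7, L=0; E->plug->E->R->G->L->A->refl->F->L'->E->R'->A->plug->A
Char 6 ('F'): step: R->0, L->1 (L advanced); F->plug->F->R->E->L->F->refl->A->L'->A->R'->B->plug->B
Char 7 ('F'): step: R->1, L=1; F->plug->F->R->B->L->D->refl->C->L'->C->R'->G->plug->G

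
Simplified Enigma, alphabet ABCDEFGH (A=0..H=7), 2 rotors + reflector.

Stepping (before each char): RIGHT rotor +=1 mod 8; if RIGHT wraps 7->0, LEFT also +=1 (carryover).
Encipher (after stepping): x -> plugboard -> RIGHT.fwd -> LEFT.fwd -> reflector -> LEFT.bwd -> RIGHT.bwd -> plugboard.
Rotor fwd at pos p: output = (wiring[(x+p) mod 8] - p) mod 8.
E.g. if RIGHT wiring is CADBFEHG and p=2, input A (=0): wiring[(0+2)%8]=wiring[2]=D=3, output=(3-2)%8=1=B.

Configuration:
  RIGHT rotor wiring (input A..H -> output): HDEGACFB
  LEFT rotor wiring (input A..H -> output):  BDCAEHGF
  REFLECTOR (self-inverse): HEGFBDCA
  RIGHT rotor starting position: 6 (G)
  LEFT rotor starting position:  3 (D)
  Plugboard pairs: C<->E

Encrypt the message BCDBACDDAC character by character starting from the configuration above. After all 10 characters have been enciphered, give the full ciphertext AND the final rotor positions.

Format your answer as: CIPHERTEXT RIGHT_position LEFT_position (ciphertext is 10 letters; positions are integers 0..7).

Answer: GGBHEFCFHE 0 5

Derivation:
Char 1 ('B'): step: R->7, L=3; B->plug->B->R->A->L->F->refl->D->L'->D->R'->G->plug->G
Char 2 ('C'): step: R->0, L->4 (L advanced); C->plug->E->R->A->L->A->refl->H->L'->F->R'->G->plug->G
Char 3 ('D'): step: R->1, L=4; D->plug->D->R->H->L->E->refl->B->L'->D->R'->B->plug->B
Char 4 ('B'): step: R->2, L=4; B->plug->B->R->E->L->F->refl->D->L'->B->R'->H->plug->H
Char 5 ('A'): step: R->3, L=4; A->plug->A->R->D->L->B->refl->E->L'->H->R'->C->plug->E
Char 6 ('C'): step: R->4, L=4; C->plug->E->R->D->L->B->refl->E->L'->H->R'->F->plug->F
Char 7 ('D'): step: R->5, L=4; D->plug->D->R->C->L->C->refl->G->L'->G->R'->E->plug->C
Char 8 ('D'): step: R->6, L=4; D->plug->D->R->F->L->H->refl->A->L'->A->R'->F->plug->F
Char 9 ('A'): step: R->7, L=4; A->plug->A->R->C->L->C->refl->G->L'->G->R'->H->plug->H
Char 10 ('C'): step: R->0, L->5 (L advanced); C->plug->E->R->A->L->C->refl->G->L'->E->R'->C->plug->E
Final: ciphertext=GGBHEFCFHE, RIGHT=0, LEFT=5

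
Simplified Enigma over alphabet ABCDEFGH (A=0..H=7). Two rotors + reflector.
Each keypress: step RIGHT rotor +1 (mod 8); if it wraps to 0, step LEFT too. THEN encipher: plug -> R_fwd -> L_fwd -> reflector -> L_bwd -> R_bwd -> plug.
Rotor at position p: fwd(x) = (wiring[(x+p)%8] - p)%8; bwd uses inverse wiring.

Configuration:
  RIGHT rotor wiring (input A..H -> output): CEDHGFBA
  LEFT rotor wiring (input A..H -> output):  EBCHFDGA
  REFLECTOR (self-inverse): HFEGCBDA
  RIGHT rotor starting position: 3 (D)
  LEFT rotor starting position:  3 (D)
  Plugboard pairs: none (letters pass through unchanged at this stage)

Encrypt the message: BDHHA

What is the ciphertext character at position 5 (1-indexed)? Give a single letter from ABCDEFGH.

Char 1 ('B'): step: R->4, L=3; B->plug->B->R->B->L->C->refl->E->L'->A->R'->F->plug->F
Char 2 ('D'): step: R->5, L=3; D->plug->D->R->F->L->B->refl->F->L'->E->R'->B->plug->B
Char 3 ('H'): step: R->6, L=3; H->plug->H->R->H->L->H->refl->A->L'->C->R'->B->plug->B
Char 4 ('H'): step: R->7, L=3; H->plug->H->R->C->L->A->refl->H->L'->H->R'->F->plug->F
Char 5 ('A'): step: R->0, L->4 (L advanced); A->plug->A->R->C->L->C->refl->E->L'->D->R'->C->plug->C

C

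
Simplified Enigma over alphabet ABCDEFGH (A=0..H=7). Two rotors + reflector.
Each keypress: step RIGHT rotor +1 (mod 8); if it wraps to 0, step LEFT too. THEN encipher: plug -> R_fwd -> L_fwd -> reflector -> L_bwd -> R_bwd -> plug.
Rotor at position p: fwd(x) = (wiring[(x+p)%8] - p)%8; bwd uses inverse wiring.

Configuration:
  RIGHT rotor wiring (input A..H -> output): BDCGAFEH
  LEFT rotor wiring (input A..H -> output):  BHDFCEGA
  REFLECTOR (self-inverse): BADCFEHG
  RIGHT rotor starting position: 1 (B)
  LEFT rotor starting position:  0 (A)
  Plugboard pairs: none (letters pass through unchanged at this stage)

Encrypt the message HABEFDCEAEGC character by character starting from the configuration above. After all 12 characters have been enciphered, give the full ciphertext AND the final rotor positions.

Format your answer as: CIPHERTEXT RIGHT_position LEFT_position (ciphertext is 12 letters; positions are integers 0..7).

Answer: CBGGHHFBCDCF 5 1

Derivation:
Char 1 ('H'): step: R->2, L=0; H->plug->H->R->B->L->H->refl->G->L'->G->R'->C->plug->C
Char 2 ('A'): step: R->3, L=0; A->plug->A->R->D->L->F->refl->E->L'->F->R'->B->plug->B
Char 3 ('B'): step: R->4, L=0; B->plug->B->R->B->L->H->refl->G->L'->G->R'->G->plug->G
Char 4 ('E'): step: R->5, L=0; E->plug->E->R->G->L->G->refl->H->L'->B->R'->G->plug->G
Char 5 ('F'): step: R->6, L=0; F->plug->F->R->A->L->B->refl->A->L'->H->R'->H->plug->H
Char 6 ('D'): step: R->7, L=0; D->plug->D->R->D->L->F->refl->E->L'->F->R'->H->plug->H
Char 7 ('C'): step: R->0, L->1 (L advanced); C->plug->C->R->C->L->E->refl->F->L'->F->R'->F->plug->F
Char 8 ('E'): step: R->1, L=1; E->plug->E->R->E->L->D->refl->C->L'->B->R'->B->plug->B
Char 9 ('A'): step: R->2, L=1; A->plug->A->R->A->L->G->refl->H->L'->G->R'->C->plug->C
Char 10 ('E'): step: R->3, L=1; E->plug->E->R->E->L->D->refl->C->L'->B->R'->D->plug->D
Char 11 ('G'): step: R->4, L=1; G->plug->G->R->G->L->H->refl->G->L'->A->R'->C->plug->C
Char 12 ('C'): step: R->5, L=1; C->plug->C->R->C->L->E->refl->F->L'->F->R'->F->plug->F
Final: ciphertext=CBGGHHFBCDCF, RIGHT=5, LEFT=1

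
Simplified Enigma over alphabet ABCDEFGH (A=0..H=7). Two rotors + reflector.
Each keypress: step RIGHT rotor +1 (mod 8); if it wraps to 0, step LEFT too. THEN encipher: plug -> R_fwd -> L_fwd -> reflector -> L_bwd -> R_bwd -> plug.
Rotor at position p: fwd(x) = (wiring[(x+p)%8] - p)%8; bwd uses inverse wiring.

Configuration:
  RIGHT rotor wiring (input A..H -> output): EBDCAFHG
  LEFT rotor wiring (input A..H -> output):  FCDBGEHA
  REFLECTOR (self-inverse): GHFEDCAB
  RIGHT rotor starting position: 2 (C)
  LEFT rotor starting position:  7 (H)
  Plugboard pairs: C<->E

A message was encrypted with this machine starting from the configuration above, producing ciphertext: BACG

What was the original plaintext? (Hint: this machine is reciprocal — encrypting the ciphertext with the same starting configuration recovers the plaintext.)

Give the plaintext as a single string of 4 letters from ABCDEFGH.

Char 1 ('B'): step: R->3, L=7; B->plug->B->R->F->L->H->refl->B->L'->A->R'->H->plug->H
Char 2 ('A'): step: R->4, L=7; A->plug->A->R->E->L->C->refl->F->L'->G->R'->H->plug->H
Char 3 ('C'): step: R->5, L=7; C->plug->E->R->E->L->C->refl->F->L'->G->R'->F->plug->F
Char 4 ('G'): step: R->6, L=7; G->plug->G->R->C->L->D->refl->E->L'->D->R'->D->plug->D

Answer: HHFD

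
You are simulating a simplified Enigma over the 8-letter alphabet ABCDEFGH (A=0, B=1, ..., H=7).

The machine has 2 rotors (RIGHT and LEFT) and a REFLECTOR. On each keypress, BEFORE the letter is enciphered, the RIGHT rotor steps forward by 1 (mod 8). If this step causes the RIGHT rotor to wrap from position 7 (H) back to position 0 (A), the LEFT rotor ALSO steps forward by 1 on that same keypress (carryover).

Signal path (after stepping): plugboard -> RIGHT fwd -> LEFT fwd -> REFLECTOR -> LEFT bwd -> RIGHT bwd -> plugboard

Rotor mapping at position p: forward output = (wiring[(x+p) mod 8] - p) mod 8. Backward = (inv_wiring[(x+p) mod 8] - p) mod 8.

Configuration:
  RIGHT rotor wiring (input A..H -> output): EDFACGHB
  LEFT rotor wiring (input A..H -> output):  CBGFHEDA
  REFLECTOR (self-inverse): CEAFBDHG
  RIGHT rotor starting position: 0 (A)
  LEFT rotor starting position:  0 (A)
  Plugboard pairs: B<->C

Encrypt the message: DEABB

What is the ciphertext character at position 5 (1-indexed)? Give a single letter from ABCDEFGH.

Char 1 ('D'): step: R->1, L=0; D->plug->D->R->B->L->B->refl->E->L'->F->R'->E->plug->E
Char 2 ('E'): step: R->2, L=0; E->plug->E->R->F->L->E->refl->B->L'->B->R'->H->plug->H
Char 3 ('A'): step: R->3, L=0; A->plug->A->R->F->L->E->refl->B->L'->B->R'->F->plug->F
Char 4 ('B'): step: R->4, L=0; B->plug->C->R->D->L->F->refl->D->L'->G->R'->A->plug->A
Char 5 ('B'): step: R->5, L=0; B->plug->C->R->E->L->H->refl->G->L'->C->R'->B->plug->C

C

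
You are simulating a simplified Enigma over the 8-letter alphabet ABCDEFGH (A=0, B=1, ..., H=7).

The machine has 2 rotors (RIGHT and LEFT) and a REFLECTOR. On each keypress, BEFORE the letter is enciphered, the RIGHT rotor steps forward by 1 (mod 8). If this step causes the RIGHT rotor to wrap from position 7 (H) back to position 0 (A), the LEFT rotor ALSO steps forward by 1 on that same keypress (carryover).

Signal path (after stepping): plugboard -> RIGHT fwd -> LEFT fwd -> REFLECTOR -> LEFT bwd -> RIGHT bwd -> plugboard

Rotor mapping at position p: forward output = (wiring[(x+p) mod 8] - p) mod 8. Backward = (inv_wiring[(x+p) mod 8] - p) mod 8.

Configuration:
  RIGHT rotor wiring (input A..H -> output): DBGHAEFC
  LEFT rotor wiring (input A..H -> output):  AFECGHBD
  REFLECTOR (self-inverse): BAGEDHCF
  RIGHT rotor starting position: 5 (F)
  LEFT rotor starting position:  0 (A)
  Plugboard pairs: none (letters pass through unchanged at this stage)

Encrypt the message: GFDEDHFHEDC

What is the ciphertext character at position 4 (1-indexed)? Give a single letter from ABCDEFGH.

Char 1 ('G'): step: R->6, L=0; G->plug->G->R->C->L->E->refl->D->L'->H->R'->A->plug->A
Char 2 ('F'): step: R->7, L=0; F->plug->F->R->B->L->F->refl->H->L'->F->R'->G->plug->G
Char 3 ('D'): step: R->0, L->1 (L advanced); D->plug->D->R->H->L->H->refl->F->L'->D->R'->A->plug->A
Char 4 ('E'): step: R->1, L=1; E->plug->E->R->D->L->F->refl->H->L'->H->R'->D->plug->D

D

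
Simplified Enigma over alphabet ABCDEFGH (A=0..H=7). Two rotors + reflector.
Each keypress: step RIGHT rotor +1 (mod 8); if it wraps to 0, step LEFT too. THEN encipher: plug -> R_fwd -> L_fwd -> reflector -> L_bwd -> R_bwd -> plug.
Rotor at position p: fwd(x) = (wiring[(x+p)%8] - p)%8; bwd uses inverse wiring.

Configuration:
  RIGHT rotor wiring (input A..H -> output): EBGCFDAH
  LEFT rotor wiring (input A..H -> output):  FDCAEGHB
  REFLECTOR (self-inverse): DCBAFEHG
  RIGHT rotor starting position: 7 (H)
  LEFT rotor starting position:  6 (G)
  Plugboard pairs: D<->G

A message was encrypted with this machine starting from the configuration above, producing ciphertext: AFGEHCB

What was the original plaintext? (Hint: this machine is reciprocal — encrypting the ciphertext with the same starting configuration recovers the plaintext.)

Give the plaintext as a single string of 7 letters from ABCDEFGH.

Char 1 ('A'): step: R->0, L->7 (L advanced); A->plug->A->R->E->L->B->refl->C->L'->A->R'->G->plug->D
Char 2 ('F'): step: R->1, L=7; F->plug->F->R->H->L->A->refl->D->L'->D->R'->H->plug->H
Char 3 ('G'): step: R->2, L=7; G->plug->D->R->B->L->G->refl->H->L'->G->R'->E->plug->E
Char 4 ('E'): step: R->3, L=7; E->plug->E->R->E->L->B->refl->C->L'->A->R'->C->plug->C
Char 5 ('H'): step: R->4, L=7; H->plug->H->R->G->L->H->refl->G->L'->B->R'->A->plug->A
Char 6 ('C'): step: R->5, L=7; C->plug->C->R->C->L->E->refl->F->L'->F->R'->G->plug->D
Char 7 ('B'): step: R->6, L=7; B->plug->B->R->B->L->G->refl->H->L'->G->R'->C->plug->C

Answer: DHECADC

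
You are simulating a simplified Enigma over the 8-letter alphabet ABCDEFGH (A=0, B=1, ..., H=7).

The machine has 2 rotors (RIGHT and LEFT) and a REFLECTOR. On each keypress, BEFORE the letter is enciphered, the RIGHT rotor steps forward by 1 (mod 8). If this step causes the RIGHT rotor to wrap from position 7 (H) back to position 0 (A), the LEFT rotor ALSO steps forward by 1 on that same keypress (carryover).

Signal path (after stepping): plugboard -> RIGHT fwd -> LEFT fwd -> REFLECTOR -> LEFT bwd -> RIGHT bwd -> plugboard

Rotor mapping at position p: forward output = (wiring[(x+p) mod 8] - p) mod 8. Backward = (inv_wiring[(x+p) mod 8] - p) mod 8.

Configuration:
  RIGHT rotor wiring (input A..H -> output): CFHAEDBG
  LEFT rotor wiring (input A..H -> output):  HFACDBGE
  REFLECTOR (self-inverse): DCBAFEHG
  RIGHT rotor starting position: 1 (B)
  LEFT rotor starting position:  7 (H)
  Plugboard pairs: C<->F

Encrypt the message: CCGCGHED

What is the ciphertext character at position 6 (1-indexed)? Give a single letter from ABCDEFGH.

Char 1 ('C'): step: R->2, L=7; C->plug->F->R->E->L->D->refl->A->L'->B->R'->D->plug->D
Char 2 ('C'): step: R->3, L=7; C->plug->F->R->H->L->H->refl->G->L'->C->R'->G->plug->G
Char 3 ('G'): step: R->4, L=7; G->plug->G->R->D->L->B->refl->C->L'->G->R'->E->plug->E
Char 4 ('C'): step: R->5, L=7; C->plug->F->R->C->L->G->refl->H->L'->H->R'->H->plug->H
Char 5 ('G'): step: R->6, L=7; G->plug->G->R->G->L->C->refl->B->L'->D->R'->A->plug->A
Char 6 ('H'): step: R->7, L=7; H->plug->H->R->C->L->G->refl->H->L'->H->R'->A->plug->A

A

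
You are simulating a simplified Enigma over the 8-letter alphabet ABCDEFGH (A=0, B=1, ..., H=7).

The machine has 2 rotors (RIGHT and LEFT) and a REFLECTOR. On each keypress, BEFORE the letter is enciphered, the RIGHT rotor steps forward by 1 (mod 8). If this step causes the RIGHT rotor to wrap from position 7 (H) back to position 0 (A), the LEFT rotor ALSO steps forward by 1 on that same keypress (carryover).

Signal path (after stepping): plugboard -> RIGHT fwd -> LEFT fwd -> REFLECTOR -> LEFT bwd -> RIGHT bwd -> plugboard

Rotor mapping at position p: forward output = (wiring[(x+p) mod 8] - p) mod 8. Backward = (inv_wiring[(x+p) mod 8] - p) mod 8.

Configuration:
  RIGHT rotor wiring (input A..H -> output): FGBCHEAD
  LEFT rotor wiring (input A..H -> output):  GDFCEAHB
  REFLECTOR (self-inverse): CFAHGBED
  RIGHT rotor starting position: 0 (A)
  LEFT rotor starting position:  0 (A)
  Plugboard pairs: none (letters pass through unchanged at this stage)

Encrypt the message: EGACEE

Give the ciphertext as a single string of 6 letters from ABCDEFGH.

Char 1 ('E'): step: R->1, L=0; E->plug->E->R->D->L->C->refl->A->L'->F->R'->A->plug->A
Char 2 ('G'): step: R->2, L=0; G->plug->G->R->D->L->C->refl->A->L'->F->R'->C->plug->C
Char 3 ('A'): step: R->3, L=0; A->plug->A->R->H->L->B->refl->F->L'->C->R'->F->plug->F
Char 4 ('C'): step: R->4, L=0; C->plug->C->R->E->L->E->refl->G->L'->A->R'->B->plug->B
Char 5 ('E'): step: R->5, L=0; E->plug->E->R->B->L->D->refl->H->L'->G->R'->C->plug->C
Char 6 ('E'): step: R->6, L=0; E->plug->E->R->D->L->C->refl->A->L'->F->R'->B->plug->B

Answer: ACFBCB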